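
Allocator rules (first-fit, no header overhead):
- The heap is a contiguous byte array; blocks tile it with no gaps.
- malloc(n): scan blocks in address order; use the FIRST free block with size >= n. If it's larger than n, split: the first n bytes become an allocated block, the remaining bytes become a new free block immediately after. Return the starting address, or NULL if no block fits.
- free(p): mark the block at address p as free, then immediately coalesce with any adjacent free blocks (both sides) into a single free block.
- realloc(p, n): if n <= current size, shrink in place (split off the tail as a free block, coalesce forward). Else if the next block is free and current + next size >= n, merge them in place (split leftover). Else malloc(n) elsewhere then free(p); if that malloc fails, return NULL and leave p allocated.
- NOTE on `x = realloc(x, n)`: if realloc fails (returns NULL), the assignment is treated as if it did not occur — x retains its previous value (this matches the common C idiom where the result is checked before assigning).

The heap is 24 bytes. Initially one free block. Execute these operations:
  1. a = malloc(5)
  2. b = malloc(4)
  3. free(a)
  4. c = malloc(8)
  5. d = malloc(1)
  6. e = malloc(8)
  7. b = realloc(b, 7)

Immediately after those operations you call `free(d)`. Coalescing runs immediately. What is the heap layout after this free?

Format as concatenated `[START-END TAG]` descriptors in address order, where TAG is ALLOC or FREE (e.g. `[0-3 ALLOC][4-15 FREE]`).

Answer: [0-8 FREE][9-16 ALLOC][17-23 ALLOC]

Derivation:
Op 1: a = malloc(5) -> a = 0; heap: [0-4 ALLOC][5-23 FREE]
Op 2: b = malloc(4) -> b = 5; heap: [0-4 ALLOC][5-8 ALLOC][9-23 FREE]
Op 3: free(a) -> (freed a); heap: [0-4 FREE][5-8 ALLOC][9-23 FREE]
Op 4: c = malloc(8) -> c = 9; heap: [0-4 FREE][5-8 ALLOC][9-16 ALLOC][17-23 FREE]
Op 5: d = malloc(1) -> d = 0; heap: [0-0 ALLOC][1-4 FREE][5-8 ALLOC][9-16 ALLOC][17-23 FREE]
Op 6: e = malloc(8) -> e = NULL; heap: [0-0 ALLOC][1-4 FREE][5-8 ALLOC][9-16 ALLOC][17-23 FREE]
Op 7: b = realloc(b, 7) -> b = 17; heap: [0-0 ALLOC][1-8 FREE][9-16 ALLOC][17-23 ALLOC]
free(d): d = 0 -> block [0-0 ALLOC]; mark free, coalesce with adjacent free neighbors -> [0-8 FREE][9-16 ALLOC][17-23 ALLOC]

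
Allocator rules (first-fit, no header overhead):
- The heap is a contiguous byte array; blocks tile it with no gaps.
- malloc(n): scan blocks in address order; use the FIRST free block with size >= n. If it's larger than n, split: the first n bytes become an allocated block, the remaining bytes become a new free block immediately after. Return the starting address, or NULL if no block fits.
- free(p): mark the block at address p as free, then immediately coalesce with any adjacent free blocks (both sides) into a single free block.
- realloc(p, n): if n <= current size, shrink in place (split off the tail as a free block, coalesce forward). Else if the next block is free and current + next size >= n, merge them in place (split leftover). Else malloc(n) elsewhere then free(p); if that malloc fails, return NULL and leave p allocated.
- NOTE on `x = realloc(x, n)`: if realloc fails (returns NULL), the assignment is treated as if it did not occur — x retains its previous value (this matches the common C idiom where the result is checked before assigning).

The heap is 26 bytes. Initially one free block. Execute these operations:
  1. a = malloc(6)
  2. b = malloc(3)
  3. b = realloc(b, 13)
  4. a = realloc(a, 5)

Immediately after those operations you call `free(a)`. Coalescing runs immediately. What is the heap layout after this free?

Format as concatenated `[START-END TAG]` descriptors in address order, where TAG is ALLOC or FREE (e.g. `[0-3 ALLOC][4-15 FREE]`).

Answer: [0-5 FREE][6-18 ALLOC][19-25 FREE]

Derivation:
Op 1: a = malloc(6) -> a = 0; heap: [0-5 ALLOC][6-25 FREE]
Op 2: b = malloc(3) -> b = 6; heap: [0-5 ALLOC][6-8 ALLOC][9-25 FREE]
Op 3: b = realloc(b, 13) -> b = 6; heap: [0-5 ALLOC][6-18 ALLOC][19-25 FREE]
Op 4: a = realloc(a, 5) -> a = 0; heap: [0-4 ALLOC][5-5 FREE][6-18 ALLOC][19-25 FREE]
free(a): a = 0 -> block [0-4 ALLOC]; mark free, coalesce with adjacent free neighbors -> [0-5 FREE][6-18 ALLOC][19-25 FREE]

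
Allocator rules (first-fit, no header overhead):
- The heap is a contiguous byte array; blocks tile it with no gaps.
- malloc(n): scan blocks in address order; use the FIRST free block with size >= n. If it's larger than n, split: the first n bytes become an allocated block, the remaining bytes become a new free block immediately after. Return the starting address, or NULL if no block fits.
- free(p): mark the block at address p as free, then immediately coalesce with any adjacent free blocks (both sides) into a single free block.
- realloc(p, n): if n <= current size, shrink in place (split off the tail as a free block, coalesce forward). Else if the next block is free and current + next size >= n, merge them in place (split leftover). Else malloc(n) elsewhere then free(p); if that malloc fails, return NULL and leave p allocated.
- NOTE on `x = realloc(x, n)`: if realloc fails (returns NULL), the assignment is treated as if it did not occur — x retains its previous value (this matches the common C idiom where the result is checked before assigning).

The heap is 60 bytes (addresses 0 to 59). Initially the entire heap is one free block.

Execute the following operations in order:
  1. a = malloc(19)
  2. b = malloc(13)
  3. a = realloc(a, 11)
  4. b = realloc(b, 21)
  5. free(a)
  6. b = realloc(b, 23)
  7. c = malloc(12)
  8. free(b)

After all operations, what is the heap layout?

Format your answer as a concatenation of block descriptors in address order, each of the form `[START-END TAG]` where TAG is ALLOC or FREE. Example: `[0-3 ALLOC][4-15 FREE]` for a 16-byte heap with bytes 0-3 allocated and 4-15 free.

Op 1: a = malloc(19) -> a = 0; heap: [0-18 ALLOC][19-59 FREE]
Op 2: b = malloc(13) -> b = 19; heap: [0-18 ALLOC][19-31 ALLOC][32-59 FREE]
Op 3: a = realloc(a, 11) -> a = 0; heap: [0-10 ALLOC][11-18 FREE][19-31 ALLOC][32-59 FREE]
Op 4: b = realloc(b, 21) -> b = 19; heap: [0-10 ALLOC][11-18 FREE][19-39 ALLOC][40-59 FREE]
Op 5: free(a) -> (freed a); heap: [0-18 FREE][19-39 ALLOC][40-59 FREE]
Op 6: b = realloc(b, 23) -> b = 19; heap: [0-18 FREE][19-41 ALLOC][42-59 FREE]
Op 7: c = malloc(12) -> c = 0; heap: [0-11 ALLOC][12-18 FREE][19-41 ALLOC][42-59 FREE]
Op 8: free(b) -> (freed b); heap: [0-11 ALLOC][12-59 FREE]

Answer: [0-11 ALLOC][12-59 FREE]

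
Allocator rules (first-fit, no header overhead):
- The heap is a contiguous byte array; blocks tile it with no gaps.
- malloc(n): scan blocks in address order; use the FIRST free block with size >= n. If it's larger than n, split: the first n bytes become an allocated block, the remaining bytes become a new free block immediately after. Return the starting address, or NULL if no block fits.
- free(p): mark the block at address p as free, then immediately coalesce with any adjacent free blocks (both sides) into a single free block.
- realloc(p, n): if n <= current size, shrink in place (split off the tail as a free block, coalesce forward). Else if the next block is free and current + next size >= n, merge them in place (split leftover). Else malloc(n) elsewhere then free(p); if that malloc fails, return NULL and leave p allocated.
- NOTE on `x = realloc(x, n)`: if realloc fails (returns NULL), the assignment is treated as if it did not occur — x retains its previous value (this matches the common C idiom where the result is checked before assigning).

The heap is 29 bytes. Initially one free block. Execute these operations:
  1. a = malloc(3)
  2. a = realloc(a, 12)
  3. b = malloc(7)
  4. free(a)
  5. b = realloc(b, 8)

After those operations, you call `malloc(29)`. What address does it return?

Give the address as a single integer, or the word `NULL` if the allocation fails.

Answer: NULL

Derivation:
Op 1: a = malloc(3) -> a = 0; heap: [0-2 ALLOC][3-28 FREE]
Op 2: a = realloc(a, 12) -> a = 0; heap: [0-11 ALLOC][12-28 FREE]
Op 3: b = malloc(7) -> b = 12; heap: [0-11 ALLOC][12-18 ALLOC][19-28 FREE]
Op 4: free(a) -> (freed a); heap: [0-11 FREE][12-18 ALLOC][19-28 FREE]
Op 5: b = realloc(b, 8) -> b = 12; heap: [0-11 FREE][12-19 ALLOC][20-28 FREE]
malloc(29): first-fit scan over [0-11 FREE][12-19 ALLOC][20-28 FREE] -> NULL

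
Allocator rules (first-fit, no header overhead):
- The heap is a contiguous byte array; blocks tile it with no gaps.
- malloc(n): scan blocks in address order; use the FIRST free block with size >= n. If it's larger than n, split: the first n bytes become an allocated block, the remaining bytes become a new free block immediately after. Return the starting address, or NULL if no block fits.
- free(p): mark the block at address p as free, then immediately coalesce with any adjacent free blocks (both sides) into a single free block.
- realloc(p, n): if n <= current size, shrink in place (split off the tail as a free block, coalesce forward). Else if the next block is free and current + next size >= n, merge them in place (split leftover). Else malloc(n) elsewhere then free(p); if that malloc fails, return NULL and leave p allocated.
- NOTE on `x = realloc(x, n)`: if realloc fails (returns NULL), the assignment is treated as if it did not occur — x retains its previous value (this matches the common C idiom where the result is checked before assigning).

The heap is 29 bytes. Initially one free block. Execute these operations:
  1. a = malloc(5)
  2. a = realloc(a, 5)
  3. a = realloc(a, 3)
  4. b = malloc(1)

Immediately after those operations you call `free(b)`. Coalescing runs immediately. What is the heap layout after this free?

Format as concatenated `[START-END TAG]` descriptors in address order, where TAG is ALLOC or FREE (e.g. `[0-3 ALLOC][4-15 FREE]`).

Op 1: a = malloc(5) -> a = 0; heap: [0-4 ALLOC][5-28 FREE]
Op 2: a = realloc(a, 5) -> a = 0; heap: [0-4 ALLOC][5-28 FREE]
Op 3: a = realloc(a, 3) -> a = 0; heap: [0-2 ALLOC][3-28 FREE]
Op 4: b = malloc(1) -> b = 3; heap: [0-2 ALLOC][3-3 ALLOC][4-28 FREE]
free(b): b = 3 -> block [3-3 ALLOC]; mark free, coalesce with adjacent free neighbors -> [0-2 ALLOC][3-28 FREE]

Answer: [0-2 ALLOC][3-28 FREE]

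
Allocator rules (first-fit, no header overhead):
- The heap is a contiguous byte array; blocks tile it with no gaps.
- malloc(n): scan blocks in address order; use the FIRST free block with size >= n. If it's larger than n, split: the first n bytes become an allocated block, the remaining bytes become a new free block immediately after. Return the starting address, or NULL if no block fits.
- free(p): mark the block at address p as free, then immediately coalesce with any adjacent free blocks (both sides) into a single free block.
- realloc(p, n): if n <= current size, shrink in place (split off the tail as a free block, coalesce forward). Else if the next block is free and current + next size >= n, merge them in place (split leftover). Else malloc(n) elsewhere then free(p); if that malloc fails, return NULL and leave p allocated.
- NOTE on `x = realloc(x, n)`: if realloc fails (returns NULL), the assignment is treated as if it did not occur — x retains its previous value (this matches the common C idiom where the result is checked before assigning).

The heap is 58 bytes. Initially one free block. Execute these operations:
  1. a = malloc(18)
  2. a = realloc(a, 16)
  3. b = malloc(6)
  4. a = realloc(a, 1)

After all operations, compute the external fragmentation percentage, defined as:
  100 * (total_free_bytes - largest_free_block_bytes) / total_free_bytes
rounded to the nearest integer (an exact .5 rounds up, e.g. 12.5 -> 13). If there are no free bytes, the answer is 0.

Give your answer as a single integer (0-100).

Answer: 29

Derivation:
Op 1: a = malloc(18) -> a = 0; heap: [0-17 ALLOC][18-57 FREE]
Op 2: a = realloc(a, 16) -> a = 0; heap: [0-15 ALLOC][16-57 FREE]
Op 3: b = malloc(6) -> b = 16; heap: [0-15 ALLOC][16-21 ALLOC][22-57 FREE]
Op 4: a = realloc(a, 1) -> a = 0; heap: [0-0 ALLOC][1-15 FREE][16-21 ALLOC][22-57 FREE]
Free blocks: [15 36] total_free=51 largest=36 -> 100*(51-36)/51 = 1500/51 ≈ 29.412 -> rounds to 29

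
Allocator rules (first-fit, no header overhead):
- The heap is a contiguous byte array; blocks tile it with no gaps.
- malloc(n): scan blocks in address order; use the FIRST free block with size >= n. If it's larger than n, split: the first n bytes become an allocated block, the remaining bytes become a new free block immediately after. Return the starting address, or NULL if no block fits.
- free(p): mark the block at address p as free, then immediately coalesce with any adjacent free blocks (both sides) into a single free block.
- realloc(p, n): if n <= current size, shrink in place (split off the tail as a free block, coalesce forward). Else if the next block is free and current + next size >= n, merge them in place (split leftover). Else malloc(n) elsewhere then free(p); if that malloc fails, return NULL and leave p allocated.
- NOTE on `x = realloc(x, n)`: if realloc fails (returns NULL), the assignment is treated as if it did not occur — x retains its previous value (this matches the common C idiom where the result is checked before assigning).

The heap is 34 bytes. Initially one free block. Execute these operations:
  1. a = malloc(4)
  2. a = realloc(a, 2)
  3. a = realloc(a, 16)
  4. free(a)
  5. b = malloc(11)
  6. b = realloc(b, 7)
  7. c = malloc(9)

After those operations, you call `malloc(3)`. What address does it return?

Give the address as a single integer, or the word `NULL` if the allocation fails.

Op 1: a = malloc(4) -> a = 0; heap: [0-3 ALLOC][4-33 FREE]
Op 2: a = realloc(a, 2) -> a = 0; heap: [0-1 ALLOC][2-33 FREE]
Op 3: a = realloc(a, 16) -> a = 0; heap: [0-15 ALLOC][16-33 FREE]
Op 4: free(a) -> (freed a); heap: [0-33 FREE]
Op 5: b = malloc(11) -> b = 0; heap: [0-10 ALLOC][11-33 FREE]
Op 6: b = realloc(b, 7) -> b = 0; heap: [0-6 ALLOC][7-33 FREE]
Op 7: c = malloc(9) -> c = 7; heap: [0-6 ALLOC][7-15 ALLOC][16-33 FREE]
malloc(3): first-fit scan over [0-6 ALLOC][7-15 ALLOC][16-33 FREE] -> 16

Answer: 16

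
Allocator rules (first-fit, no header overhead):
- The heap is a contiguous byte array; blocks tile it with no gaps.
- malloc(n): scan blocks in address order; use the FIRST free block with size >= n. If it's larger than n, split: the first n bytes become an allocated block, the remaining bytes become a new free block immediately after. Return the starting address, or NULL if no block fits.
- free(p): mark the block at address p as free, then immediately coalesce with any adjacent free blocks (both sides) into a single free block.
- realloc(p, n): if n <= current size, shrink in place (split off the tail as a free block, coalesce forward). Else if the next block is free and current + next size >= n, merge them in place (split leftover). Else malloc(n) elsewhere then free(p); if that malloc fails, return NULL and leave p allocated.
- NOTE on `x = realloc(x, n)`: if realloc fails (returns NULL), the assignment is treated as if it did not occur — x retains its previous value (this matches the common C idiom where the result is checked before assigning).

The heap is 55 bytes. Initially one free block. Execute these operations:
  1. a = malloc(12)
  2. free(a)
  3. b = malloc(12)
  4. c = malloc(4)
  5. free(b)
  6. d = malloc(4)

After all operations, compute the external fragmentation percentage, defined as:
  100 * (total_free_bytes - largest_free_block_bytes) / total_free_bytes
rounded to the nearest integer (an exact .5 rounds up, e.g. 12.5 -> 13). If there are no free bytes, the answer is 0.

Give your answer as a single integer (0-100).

Op 1: a = malloc(12) -> a = 0; heap: [0-11 ALLOC][12-54 FREE]
Op 2: free(a) -> (freed a); heap: [0-54 FREE]
Op 3: b = malloc(12) -> b = 0; heap: [0-11 ALLOC][12-54 FREE]
Op 4: c = malloc(4) -> c = 12; heap: [0-11 ALLOC][12-15 ALLOC][16-54 FREE]
Op 5: free(b) -> (freed b); heap: [0-11 FREE][12-15 ALLOC][16-54 FREE]
Op 6: d = malloc(4) -> d = 0; heap: [0-3 ALLOC][4-11 FREE][12-15 ALLOC][16-54 FREE]
Free blocks: [8 39] total_free=47 largest=39 -> 100*(47-39)/47 = 800/47 ≈ 17.021 -> rounds to 17

Answer: 17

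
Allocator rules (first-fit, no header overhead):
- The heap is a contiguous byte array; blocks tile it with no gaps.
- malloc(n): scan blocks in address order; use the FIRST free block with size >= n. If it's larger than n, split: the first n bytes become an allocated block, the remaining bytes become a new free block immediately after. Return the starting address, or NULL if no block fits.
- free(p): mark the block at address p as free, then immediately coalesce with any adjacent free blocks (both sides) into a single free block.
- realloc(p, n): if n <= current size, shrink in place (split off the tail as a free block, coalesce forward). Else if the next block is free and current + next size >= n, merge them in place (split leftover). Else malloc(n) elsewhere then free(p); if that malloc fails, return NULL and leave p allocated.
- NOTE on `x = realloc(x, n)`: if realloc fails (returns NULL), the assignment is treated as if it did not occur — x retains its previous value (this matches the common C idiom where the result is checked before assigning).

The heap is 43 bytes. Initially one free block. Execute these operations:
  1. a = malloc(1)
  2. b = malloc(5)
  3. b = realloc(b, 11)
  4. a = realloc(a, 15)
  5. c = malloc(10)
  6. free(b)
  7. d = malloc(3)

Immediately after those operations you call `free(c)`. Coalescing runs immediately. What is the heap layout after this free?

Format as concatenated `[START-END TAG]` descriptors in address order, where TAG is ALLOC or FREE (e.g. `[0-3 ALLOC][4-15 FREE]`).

Op 1: a = malloc(1) -> a = 0; heap: [0-0 ALLOC][1-42 FREE]
Op 2: b = malloc(5) -> b = 1; heap: [0-0 ALLOC][1-5 ALLOC][6-42 FREE]
Op 3: b = realloc(b, 11) -> b = 1; heap: [0-0 ALLOC][1-11 ALLOC][12-42 FREE]
Op 4: a = realloc(a, 15) -> a = 12; heap: [0-0 FREE][1-11 ALLOC][12-26 ALLOC][27-42 FREE]
Op 5: c = malloc(10) -> c = 27; heap: [0-0 FREE][1-11 ALLOC][12-26 ALLOC][27-36 ALLOC][37-42 FREE]
Op 6: free(b) -> (freed b); heap: [0-11 FREE][12-26 ALLOC][27-36 ALLOC][37-42 FREE]
Op 7: d = malloc(3) -> d = 0; heap: [0-2 ALLOC][3-11 FREE][12-26 ALLOC][27-36 ALLOC][37-42 FREE]
free(c): c = 27 -> block [27-36 ALLOC]; mark free, coalesce with adjacent free neighbors -> [0-2 ALLOC][3-11 FREE][12-26 ALLOC][27-42 FREE]

Answer: [0-2 ALLOC][3-11 FREE][12-26 ALLOC][27-42 FREE]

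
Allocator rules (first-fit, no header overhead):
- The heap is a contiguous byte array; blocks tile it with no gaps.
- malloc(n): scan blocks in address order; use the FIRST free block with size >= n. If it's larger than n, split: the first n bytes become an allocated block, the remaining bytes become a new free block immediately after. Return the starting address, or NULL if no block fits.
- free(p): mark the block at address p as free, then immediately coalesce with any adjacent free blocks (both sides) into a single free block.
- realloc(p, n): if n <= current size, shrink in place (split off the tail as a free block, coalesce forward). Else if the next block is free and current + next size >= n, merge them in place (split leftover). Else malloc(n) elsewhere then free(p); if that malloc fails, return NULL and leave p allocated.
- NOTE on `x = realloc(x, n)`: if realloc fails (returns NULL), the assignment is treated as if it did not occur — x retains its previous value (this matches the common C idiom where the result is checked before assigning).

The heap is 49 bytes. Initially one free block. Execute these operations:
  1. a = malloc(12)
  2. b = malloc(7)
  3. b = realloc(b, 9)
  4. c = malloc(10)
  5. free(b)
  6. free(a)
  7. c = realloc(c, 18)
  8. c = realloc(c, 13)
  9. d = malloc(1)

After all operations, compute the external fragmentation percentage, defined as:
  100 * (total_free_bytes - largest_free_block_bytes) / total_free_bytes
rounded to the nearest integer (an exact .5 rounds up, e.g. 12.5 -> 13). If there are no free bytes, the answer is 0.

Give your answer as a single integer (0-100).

Answer: 43

Derivation:
Op 1: a = malloc(12) -> a = 0; heap: [0-11 ALLOC][12-48 FREE]
Op 2: b = malloc(7) -> b = 12; heap: [0-11 ALLOC][12-18 ALLOC][19-48 FREE]
Op 3: b = realloc(b, 9) -> b = 12; heap: [0-11 ALLOC][12-20 ALLOC][21-48 FREE]
Op 4: c = malloc(10) -> c = 21; heap: [0-11 ALLOC][12-20 ALLOC][21-30 ALLOC][31-48 FREE]
Op 5: free(b) -> (freed b); heap: [0-11 ALLOC][12-20 FREE][21-30 ALLOC][31-48 FREE]
Op 6: free(a) -> (freed a); heap: [0-20 FREE][21-30 ALLOC][31-48 FREE]
Op 7: c = realloc(c, 18) -> c = 21; heap: [0-20 FREE][21-38 ALLOC][39-48 FREE]
Op 8: c = realloc(c, 13) -> c = 21; heap: [0-20 FREE][21-33 ALLOC][34-48 FREE]
Op 9: d = malloc(1) -> d = 0; heap: [0-0 ALLOC][1-20 FREE][21-33 ALLOC][34-48 FREE]
Free blocks: [20 15] total_free=35 largest=20 -> 100*(35-20)/35 = 1500/35 ≈ 42.857 -> rounds to 43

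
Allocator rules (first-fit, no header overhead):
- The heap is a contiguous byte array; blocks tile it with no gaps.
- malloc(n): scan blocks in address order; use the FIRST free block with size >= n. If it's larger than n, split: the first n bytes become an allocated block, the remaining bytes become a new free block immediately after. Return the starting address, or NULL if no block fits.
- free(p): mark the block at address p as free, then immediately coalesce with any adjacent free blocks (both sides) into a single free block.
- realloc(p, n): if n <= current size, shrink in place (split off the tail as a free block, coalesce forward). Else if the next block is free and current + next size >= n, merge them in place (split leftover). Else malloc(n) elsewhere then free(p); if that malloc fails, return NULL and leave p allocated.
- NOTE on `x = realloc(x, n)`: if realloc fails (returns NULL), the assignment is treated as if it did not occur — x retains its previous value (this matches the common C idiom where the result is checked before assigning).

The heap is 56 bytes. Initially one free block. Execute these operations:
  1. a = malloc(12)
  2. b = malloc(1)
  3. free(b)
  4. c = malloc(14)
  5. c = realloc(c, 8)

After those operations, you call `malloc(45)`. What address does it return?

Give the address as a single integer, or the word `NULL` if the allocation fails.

Answer: NULL

Derivation:
Op 1: a = malloc(12) -> a = 0; heap: [0-11 ALLOC][12-55 FREE]
Op 2: b = malloc(1) -> b = 12; heap: [0-11 ALLOC][12-12 ALLOC][13-55 FREE]
Op 3: free(b) -> (freed b); heap: [0-11 ALLOC][12-55 FREE]
Op 4: c = malloc(14) -> c = 12; heap: [0-11 ALLOC][12-25 ALLOC][26-55 FREE]
Op 5: c = realloc(c, 8) -> c = 12; heap: [0-11 ALLOC][12-19 ALLOC][20-55 FREE]
malloc(45): first-fit scan over [0-11 ALLOC][12-19 ALLOC][20-55 FREE] -> NULL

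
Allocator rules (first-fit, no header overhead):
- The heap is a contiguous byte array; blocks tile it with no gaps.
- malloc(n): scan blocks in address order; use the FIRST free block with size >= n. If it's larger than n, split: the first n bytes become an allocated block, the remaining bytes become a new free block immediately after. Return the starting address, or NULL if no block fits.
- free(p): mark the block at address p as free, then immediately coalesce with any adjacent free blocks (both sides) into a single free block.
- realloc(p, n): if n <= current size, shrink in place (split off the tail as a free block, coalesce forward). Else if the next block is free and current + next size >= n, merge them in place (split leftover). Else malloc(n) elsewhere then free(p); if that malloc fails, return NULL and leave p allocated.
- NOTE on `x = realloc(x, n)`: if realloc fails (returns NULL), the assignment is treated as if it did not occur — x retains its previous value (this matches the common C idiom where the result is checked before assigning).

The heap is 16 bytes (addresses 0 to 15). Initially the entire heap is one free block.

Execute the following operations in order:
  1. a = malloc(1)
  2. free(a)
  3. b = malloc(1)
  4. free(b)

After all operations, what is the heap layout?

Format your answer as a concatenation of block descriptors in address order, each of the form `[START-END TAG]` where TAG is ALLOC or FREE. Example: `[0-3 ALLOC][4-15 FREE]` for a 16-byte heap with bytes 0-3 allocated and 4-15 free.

Answer: [0-15 FREE]

Derivation:
Op 1: a = malloc(1) -> a = 0; heap: [0-0 ALLOC][1-15 FREE]
Op 2: free(a) -> (freed a); heap: [0-15 FREE]
Op 3: b = malloc(1) -> b = 0; heap: [0-0 ALLOC][1-15 FREE]
Op 4: free(b) -> (freed b); heap: [0-15 FREE]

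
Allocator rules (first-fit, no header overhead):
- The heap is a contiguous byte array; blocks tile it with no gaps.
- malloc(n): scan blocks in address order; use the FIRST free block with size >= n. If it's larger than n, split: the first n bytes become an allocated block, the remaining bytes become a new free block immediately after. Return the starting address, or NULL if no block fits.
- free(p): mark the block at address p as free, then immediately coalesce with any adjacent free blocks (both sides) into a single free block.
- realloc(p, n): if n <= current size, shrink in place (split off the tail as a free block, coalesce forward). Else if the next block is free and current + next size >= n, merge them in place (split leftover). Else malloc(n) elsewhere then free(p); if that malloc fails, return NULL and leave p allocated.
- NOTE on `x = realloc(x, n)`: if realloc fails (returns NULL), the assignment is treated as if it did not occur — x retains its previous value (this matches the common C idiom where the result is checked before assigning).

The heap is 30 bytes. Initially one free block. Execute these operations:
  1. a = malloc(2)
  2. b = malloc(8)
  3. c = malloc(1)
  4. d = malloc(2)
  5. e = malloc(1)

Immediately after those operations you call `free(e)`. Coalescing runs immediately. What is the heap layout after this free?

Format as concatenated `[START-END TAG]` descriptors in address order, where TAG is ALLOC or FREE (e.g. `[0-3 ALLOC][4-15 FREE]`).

Answer: [0-1 ALLOC][2-9 ALLOC][10-10 ALLOC][11-12 ALLOC][13-29 FREE]

Derivation:
Op 1: a = malloc(2) -> a = 0; heap: [0-1 ALLOC][2-29 FREE]
Op 2: b = malloc(8) -> b = 2; heap: [0-1 ALLOC][2-9 ALLOC][10-29 FREE]
Op 3: c = malloc(1) -> c = 10; heap: [0-1 ALLOC][2-9 ALLOC][10-10 ALLOC][11-29 FREE]
Op 4: d = malloc(2) -> d = 11; heap: [0-1 ALLOC][2-9 ALLOC][10-10 ALLOC][11-12 ALLOC][13-29 FREE]
Op 5: e = malloc(1) -> e = 13; heap: [0-1 ALLOC][2-9 ALLOC][10-10 ALLOC][11-12 ALLOC][13-13 ALLOC][14-29 FREE]
free(e): e = 13 -> block [13-13 ALLOC]; mark free, coalesce with adjacent free neighbors -> [0-1 ALLOC][2-9 ALLOC][10-10 ALLOC][11-12 ALLOC][13-29 FREE]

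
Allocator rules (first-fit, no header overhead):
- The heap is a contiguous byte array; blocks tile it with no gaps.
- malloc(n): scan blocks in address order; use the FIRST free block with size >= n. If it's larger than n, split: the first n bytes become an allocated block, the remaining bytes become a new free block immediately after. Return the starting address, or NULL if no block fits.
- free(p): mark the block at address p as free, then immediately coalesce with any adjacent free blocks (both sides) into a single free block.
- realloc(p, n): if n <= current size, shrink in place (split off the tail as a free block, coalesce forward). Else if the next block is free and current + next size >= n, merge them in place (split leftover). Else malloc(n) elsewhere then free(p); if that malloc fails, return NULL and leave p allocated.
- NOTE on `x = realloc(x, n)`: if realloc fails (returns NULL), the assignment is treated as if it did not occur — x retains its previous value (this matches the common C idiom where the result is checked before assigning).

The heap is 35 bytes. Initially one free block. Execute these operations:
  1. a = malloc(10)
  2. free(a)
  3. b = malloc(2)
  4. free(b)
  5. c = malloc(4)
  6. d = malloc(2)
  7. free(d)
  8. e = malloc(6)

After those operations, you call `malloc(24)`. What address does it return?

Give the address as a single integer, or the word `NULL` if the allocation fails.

Answer: 10

Derivation:
Op 1: a = malloc(10) -> a = 0; heap: [0-9 ALLOC][10-34 FREE]
Op 2: free(a) -> (freed a); heap: [0-34 FREE]
Op 3: b = malloc(2) -> b = 0; heap: [0-1 ALLOC][2-34 FREE]
Op 4: free(b) -> (freed b); heap: [0-34 FREE]
Op 5: c = malloc(4) -> c = 0; heap: [0-3 ALLOC][4-34 FREE]
Op 6: d = malloc(2) -> d = 4; heap: [0-3 ALLOC][4-5 ALLOC][6-34 FREE]
Op 7: free(d) -> (freed d); heap: [0-3 ALLOC][4-34 FREE]
Op 8: e = malloc(6) -> e = 4; heap: [0-3 ALLOC][4-9 ALLOC][10-34 FREE]
malloc(24): first-fit scan over [0-3 ALLOC][4-9 ALLOC][10-34 FREE] -> 10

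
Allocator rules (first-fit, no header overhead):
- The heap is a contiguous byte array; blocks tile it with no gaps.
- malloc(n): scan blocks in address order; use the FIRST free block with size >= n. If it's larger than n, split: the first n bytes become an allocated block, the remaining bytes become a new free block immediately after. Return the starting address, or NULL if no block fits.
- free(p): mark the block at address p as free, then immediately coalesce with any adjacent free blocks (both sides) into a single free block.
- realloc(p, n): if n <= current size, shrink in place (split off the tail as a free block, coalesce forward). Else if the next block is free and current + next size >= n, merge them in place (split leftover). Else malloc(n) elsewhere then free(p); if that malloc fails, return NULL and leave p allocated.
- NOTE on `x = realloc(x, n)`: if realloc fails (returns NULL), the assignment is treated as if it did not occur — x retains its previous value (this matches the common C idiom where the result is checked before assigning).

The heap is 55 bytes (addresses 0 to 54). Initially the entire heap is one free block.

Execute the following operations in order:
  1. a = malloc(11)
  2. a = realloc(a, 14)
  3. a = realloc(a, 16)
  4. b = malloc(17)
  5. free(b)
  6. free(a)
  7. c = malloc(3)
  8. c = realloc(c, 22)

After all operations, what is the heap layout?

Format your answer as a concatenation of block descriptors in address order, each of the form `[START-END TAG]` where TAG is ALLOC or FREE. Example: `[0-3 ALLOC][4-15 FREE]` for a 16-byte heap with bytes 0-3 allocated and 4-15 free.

Op 1: a = malloc(11) -> a = 0; heap: [0-10 ALLOC][11-54 FREE]
Op 2: a = realloc(a, 14) -> a = 0; heap: [0-13 ALLOC][14-54 FREE]
Op 3: a = realloc(a, 16) -> a = 0; heap: [0-15 ALLOC][16-54 FREE]
Op 4: b = malloc(17) -> b = 16; heap: [0-15 ALLOC][16-32 ALLOC][33-54 FREE]
Op 5: free(b) -> (freed b); heap: [0-15 ALLOC][16-54 FREE]
Op 6: free(a) -> (freed a); heap: [0-54 FREE]
Op 7: c = malloc(3) -> c = 0; heap: [0-2 ALLOC][3-54 FREE]
Op 8: c = realloc(c, 22) -> c = 0; heap: [0-21 ALLOC][22-54 FREE]

Answer: [0-21 ALLOC][22-54 FREE]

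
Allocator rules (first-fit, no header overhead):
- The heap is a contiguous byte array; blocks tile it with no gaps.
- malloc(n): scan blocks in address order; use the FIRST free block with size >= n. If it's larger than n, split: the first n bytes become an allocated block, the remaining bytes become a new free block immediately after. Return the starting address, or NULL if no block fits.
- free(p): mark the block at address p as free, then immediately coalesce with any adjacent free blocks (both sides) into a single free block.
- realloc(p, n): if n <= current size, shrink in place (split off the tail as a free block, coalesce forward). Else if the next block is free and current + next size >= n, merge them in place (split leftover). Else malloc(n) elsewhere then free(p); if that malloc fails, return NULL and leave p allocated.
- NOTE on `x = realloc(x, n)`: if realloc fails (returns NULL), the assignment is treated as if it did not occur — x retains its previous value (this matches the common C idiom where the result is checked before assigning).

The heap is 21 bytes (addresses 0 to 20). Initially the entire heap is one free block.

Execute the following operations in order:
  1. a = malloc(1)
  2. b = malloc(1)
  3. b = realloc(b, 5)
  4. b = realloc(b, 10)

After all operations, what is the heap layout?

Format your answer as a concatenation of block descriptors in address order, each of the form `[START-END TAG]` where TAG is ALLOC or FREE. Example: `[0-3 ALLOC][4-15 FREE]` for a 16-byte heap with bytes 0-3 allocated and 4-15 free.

Answer: [0-0 ALLOC][1-10 ALLOC][11-20 FREE]

Derivation:
Op 1: a = malloc(1) -> a = 0; heap: [0-0 ALLOC][1-20 FREE]
Op 2: b = malloc(1) -> b = 1; heap: [0-0 ALLOC][1-1 ALLOC][2-20 FREE]
Op 3: b = realloc(b, 5) -> b = 1; heap: [0-0 ALLOC][1-5 ALLOC][6-20 FREE]
Op 4: b = realloc(b, 10) -> b = 1; heap: [0-0 ALLOC][1-10 ALLOC][11-20 FREE]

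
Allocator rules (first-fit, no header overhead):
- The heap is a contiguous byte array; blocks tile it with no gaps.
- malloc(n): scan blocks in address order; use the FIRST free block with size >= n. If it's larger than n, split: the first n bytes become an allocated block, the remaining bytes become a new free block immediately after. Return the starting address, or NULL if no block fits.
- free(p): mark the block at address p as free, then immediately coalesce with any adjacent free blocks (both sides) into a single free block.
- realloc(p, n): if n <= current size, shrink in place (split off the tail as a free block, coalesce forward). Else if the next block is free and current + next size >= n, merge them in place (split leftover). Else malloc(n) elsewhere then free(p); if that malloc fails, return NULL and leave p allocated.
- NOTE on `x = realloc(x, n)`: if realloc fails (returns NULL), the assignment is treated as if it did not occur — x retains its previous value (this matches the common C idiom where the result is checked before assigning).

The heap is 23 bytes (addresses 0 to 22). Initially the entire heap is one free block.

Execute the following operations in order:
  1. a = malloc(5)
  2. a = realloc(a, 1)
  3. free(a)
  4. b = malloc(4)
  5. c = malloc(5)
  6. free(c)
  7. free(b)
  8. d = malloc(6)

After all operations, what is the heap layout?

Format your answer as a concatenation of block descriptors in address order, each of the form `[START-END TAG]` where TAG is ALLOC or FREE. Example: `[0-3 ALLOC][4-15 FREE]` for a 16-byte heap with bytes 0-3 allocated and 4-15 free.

Op 1: a = malloc(5) -> a = 0; heap: [0-4 ALLOC][5-22 FREE]
Op 2: a = realloc(a, 1) -> a = 0; heap: [0-0 ALLOC][1-22 FREE]
Op 3: free(a) -> (freed a); heap: [0-22 FREE]
Op 4: b = malloc(4) -> b = 0; heap: [0-3 ALLOC][4-22 FREE]
Op 5: c = malloc(5) -> c = 4; heap: [0-3 ALLOC][4-8 ALLOC][9-22 FREE]
Op 6: free(c) -> (freed c); heap: [0-3 ALLOC][4-22 FREE]
Op 7: free(b) -> (freed b); heap: [0-22 FREE]
Op 8: d = malloc(6) -> d = 0; heap: [0-5 ALLOC][6-22 FREE]

Answer: [0-5 ALLOC][6-22 FREE]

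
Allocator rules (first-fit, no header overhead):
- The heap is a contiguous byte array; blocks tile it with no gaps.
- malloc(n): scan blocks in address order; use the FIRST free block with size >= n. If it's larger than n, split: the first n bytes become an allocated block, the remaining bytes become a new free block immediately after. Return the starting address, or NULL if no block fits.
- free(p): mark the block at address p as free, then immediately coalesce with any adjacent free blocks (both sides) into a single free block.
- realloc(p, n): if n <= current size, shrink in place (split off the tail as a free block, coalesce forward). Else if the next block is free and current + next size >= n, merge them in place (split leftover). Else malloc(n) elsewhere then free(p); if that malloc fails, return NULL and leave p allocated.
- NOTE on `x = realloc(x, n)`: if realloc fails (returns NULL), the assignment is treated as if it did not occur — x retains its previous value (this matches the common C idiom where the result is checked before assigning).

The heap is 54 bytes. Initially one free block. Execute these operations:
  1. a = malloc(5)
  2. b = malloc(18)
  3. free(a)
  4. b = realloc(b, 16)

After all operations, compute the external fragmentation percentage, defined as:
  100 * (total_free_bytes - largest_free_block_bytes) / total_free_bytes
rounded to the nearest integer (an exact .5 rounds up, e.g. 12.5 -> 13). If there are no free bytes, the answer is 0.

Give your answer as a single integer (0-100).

Answer: 13

Derivation:
Op 1: a = malloc(5) -> a = 0; heap: [0-4 ALLOC][5-53 FREE]
Op 2: b = malloc(18) -> b = 5; heap: [0-4 ALLOC][5-22 ALLOC][23-53 FREE]
Op 3: free(a) -> (freed a); heap: [0-4 FREE][5-22 ALLOC][23-53 FREE]
Op 4: b = realloc(b, 16) -> b = 5; heap: [0-4 FREE][5-20 ALLOC][21-53 FREE]
Free blocks: [5 33] total_free=38 largest=33 -> 100*(38-33)/38 = 500/38 ≈ 13.158 -> rounds to 13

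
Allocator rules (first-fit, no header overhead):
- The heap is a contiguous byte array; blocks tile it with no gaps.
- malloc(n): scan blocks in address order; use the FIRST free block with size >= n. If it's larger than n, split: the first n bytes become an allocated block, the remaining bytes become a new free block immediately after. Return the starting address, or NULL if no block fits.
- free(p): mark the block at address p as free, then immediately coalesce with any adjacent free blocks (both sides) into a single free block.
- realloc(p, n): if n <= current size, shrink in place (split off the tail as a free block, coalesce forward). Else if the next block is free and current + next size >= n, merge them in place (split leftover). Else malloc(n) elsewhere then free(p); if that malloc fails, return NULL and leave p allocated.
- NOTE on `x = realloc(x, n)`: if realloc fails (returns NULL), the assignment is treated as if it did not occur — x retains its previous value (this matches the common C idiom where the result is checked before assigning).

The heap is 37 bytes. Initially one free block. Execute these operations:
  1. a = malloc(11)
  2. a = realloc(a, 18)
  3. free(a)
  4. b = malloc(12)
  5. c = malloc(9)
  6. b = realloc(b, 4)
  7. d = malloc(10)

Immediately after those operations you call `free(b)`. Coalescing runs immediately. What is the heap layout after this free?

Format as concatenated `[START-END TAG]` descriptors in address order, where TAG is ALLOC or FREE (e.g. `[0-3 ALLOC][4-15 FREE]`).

Op 1: a = malloc(11) -> a = 0; heap: [0-10 ALLOC][11-36 FREE]
Op 2: a = realloc(a, 18) -> a = 0; heap: [0-17 ALLOC][18-36 FREE]
Op 3: free(a) -> (freed a); heap: [0-36 FREE]
Op 4: b = malloc(12) -> b = 0; heap: [0-11 ALLOC][12-36 FREE]
Op 5: c = malloc(9) -> c = 12; heap: [0-11 ALLOC][12-20 ALLOC][21-36 FREE]
Op 6: b = realloc(b, 4) -> b = 0; heap: [0-3 ALLOC][4-11 FREE][12-20 ALLOC][21-36 FREE]
Op 7: d = malloc(10) -> d = 21; heap: [0-3 ALLOC][4-11 FREE][12-20 ALLOC][21-30 ALLOC][31-36 FREE]
free(b): b = 0 -> block [0-3 ALLOC]; mark free, coalesce with adjacent free neighbors -> [0-11 FREE][12-20 ALLOC][21-30 ALLOC][31-36 FREE]

Answer: [0-11 FREE][12-20 ALLOC][21-30 ALLOC][31-36 FREE]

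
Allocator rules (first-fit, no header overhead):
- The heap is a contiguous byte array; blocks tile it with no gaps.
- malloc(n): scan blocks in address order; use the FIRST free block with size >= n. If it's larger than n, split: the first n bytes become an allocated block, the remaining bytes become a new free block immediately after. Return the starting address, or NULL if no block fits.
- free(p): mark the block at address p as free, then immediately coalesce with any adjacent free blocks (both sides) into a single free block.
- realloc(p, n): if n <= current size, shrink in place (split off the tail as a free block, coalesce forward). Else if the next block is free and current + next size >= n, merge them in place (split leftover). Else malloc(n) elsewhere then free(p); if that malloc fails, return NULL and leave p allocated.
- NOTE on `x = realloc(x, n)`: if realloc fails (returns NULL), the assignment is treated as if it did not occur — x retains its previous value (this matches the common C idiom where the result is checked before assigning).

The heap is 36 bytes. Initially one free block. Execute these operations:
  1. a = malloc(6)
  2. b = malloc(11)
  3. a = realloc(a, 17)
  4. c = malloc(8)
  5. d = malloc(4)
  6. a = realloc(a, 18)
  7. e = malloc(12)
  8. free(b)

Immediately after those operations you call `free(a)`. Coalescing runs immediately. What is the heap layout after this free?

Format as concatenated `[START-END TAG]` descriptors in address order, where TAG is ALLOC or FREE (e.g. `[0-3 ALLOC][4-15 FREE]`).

Op 1: a = malloc(6) -> a = 0; heap: [0-5 ALLOC][6-35 FREE]
Op 2: b = malloc(11) -> b = 6; heap: [0-5 ALLOC][6-16 ALLOC][17-35 FREE]
Op 3: a = realloc(a, 17) -> a = 17; heap: [0-5 FREE][6-16 ALLOC][17-33 ALLOC][34-35 FREE]
Op 4: c = malloc(8) -> c = NULL; heap: [0-5 FREE][6-16 ALLOC][17-33 ALLOC][34-35 FREE]
Op 5: d = malloc(4) -> d = 0; heap: [0-3 ALLOC][4-5 FREE][6-16 ALLOC][17-33 ALLOC][34-35 FREE]
Op 6: a = realloc(a, 18) -> a = 17; heap: [0-3 ALLOC][4-5 FREE][6-16 ALLOC][17-34 ALLOC][35-35 FREE]
Op 7: e = malloc(12) -> e = NULL; heap: [0-3 ALLOC][4-5 FREE][6-16 ALLOC][17-34 ALLOC][35-35 FREE]
Op 8: free(b) -> (freed b); heap: [0-3 ALLOC][4-16 FREE][17-34 ALLOC][35-35 FREE]
free(a): a = 17 -> block [17-34 ALLOC]; mark free, coalesce with adjacent free neighbors -> [0-3 ALLOC][4-35 FREE]

Answer: [0-3 ALLOC][4-35 FREE]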